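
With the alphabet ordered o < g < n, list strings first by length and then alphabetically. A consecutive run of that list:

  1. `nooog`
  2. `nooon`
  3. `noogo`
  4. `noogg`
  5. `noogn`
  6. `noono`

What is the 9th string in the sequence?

Stepping forward 3 times from noono: noono → noong → noonn, then the target.

nogoo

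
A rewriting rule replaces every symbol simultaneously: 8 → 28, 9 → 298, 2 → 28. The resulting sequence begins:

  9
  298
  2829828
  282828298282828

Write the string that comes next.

2828282828282829828282828282828

Replace each of the 15 characters of 282828298282828 in place — 28 28 28 28 28 28 28 298 28 28 28 28 28 28 28 — and concatenate.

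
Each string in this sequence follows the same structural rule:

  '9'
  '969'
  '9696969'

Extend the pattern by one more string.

969696969696969

Every step duplicates the string with '6' between the halves.
One more doubling of 9696969 gives the answer.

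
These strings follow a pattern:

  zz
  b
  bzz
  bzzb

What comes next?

bzzbbzz

This is a Fibonacci-style word recurrence s(k) = s(k−1)·s(k−2): e.g. b·zz = bzz.
So term 5 is bzzb·bzz.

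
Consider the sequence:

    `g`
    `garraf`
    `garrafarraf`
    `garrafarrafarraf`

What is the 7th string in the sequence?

Each term is the previous one with arraf appended.
From garrafarrafarraf, 3 further steps: garrafarrafarraf → garrafarrafarrafarraf → garrafarrafarrafarrafarraf → (answer).

garrafarrafarrafarrafarrafarraf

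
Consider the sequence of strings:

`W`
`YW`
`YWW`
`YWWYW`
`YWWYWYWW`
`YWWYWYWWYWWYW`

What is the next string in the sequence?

From term 3 onward, concatenate the last term with the second-to-last: YW·W = YWW, YWW·YW = YWWYW, …
The next term joins YWWYWYWWYWWYW and YWWYWYWW.

YWWYWYWWYWWYWYWWYWYWW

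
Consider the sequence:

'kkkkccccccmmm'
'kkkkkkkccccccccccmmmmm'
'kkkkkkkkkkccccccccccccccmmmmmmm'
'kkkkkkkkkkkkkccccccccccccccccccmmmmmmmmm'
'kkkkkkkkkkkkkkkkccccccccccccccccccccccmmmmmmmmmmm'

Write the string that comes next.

kkkkkkkkkkkkkkkkkkkccccccccccccccccccccccccccmmmmmmmmmmmmm

Reading off run lengths: k runs 4, 7, 10, 13, 16; c runs 6, 10, 14, 18, 22; m runs 3, 5, 7, 9, 11 — each is linear in n, where the shown terms are n = 2, 3, 4, 5, 6.
Setting n = 7 gives 19, 26, 13 characters in each block.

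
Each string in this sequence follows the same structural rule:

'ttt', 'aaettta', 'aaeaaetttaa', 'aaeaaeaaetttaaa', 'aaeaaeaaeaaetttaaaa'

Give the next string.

s(k+1) = aae·s(k)·a, so each term gains aae as a prefix and a as a suffix.
One more step from aaeaaeaaeaaetttaaaa gives the answer.

aaeaaeaaeaaeaaetttaaaaa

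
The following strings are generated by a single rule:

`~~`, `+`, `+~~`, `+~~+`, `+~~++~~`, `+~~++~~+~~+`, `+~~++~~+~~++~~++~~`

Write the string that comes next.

+~~++~~+~~++~~++~~+~~++~~+~~+

This is a Fibonacci-style word recurrence s(k) = s(k−1)·s(k−2): e.g. +·~~ = +~~.
Continuing: +~~++~~+~~++~~++~~ · +~~++~~+~~+ gives term 8.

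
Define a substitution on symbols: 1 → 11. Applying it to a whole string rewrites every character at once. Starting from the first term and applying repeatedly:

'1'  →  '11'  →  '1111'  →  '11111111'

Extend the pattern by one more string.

Apply φ to 11111111 symbol by symbol: 1→11, 1→11, 1→11, 1→11, 1→11, 1→11, 1→11, 1→11; joined: 11 11 11 11 11 11 11 11.

1111111111111111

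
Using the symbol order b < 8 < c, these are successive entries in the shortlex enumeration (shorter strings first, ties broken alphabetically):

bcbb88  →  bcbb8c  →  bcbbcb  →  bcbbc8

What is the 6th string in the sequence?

Continuing the enumeration 2 steps past bcbbc8: bcbbc8 → bcbbcc → (answer).

bcb8bb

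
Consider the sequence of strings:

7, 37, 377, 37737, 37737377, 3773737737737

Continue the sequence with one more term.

Each term (from the third on) is the previous term followed by the one before it: term 3 = 37·7 = 377.
So term 7 is 3773737737737·37737377.

377373773773737737377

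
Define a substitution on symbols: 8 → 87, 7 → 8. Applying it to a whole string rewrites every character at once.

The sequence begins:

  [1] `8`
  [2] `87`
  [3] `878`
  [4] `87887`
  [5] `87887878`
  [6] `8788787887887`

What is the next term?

Rewriting the 13 symbols of 8788787887887 one by one yields 87 8 87 87 8 87 8 87 87 8 87 87 8; concatenated:

878878788788787887878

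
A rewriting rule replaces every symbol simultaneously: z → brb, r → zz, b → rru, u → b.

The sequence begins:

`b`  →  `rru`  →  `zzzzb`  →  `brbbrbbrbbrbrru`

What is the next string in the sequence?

φ(brbbrbbrbbrbrru) expands symbol-by-symbol to rru zz rru rru zz rru rru zz rru rru zz rru zz zz b; joining the 15 pieces gives the next term.

rruzzrrurruzzrrurruzzrrurruzzrruzzzzb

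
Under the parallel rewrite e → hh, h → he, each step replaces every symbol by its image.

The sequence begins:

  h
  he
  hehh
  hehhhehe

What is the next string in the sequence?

Apply φ to hehhhehe symbol by symbol: h→he, e→hh, h→he, h→he, h→he, e→hh, h→he, e→hh; joined: he hh he he he hh he hh.

hehhhehehehhhehh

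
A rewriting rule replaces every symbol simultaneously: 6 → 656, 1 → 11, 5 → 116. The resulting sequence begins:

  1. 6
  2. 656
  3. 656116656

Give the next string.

6561166561111656656116656

Apply φ to 656116656 symbol by symbol: 6→656, 5→116, 6→656, 1→11, 1→11, 6→656, 6→656, 5→116, 6→656; joined: 656 116 656 11 11 656 656 116 656.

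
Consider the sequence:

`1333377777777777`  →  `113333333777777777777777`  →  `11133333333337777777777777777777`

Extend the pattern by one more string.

The n-th term is n-1 1's then 3n-2 3's then 4n+3 7's, where the shown terms are n = 2, 3, 4.
At n = 5 the blocks have lengths 4, 13, 23.

1111333333333333377777777777777777777777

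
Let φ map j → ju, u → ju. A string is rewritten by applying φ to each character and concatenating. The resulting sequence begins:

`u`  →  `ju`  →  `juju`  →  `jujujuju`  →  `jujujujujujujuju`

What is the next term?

Rewriting the 16 symbols of jujujujujujujuju one by one yields ju ju ju ju ju ju ju ju ju ju ju ju ju ju ju ju; concatenated:

jujujujujujujujujujujujujujujuju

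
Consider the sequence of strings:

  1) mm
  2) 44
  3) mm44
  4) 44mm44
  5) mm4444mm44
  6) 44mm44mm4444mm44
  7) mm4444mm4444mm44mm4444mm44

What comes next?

44mm44mm4444mm44mm4444mm4444mm44mm4444mm44

This is a Fibonacci-style word recurrence s(k) = s(k−2)·s(k−1): e.g. mm·44 = mm44.
So term 8 is 44mm44mm4444mm44·mm4444mm4444mm44mm4444mm44.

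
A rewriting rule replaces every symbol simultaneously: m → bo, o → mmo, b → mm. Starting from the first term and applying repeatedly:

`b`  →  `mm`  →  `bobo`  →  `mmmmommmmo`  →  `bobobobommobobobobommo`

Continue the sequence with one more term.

Rewriting the 22 symbols of bobobobommobobobobommo one by one yields mm mmo mm mmo mm mmo mm mmo bo bo mmo mm mmo mm mmo mm mmo mm mmo bo bo mmo; concatenated:

mmmmommmmommmmommmmobobommommmmommmmommmmommmmobobommo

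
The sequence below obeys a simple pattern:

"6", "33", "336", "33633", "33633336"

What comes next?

3363333633633

From term 3 onward, concatenate the last term with the second-to-last: 33·6 = 336, 336·33 = 33633, …
Continuing: 33633336 · 33633 gives term 6.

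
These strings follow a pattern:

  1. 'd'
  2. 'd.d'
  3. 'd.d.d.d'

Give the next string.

s(k+1) = s(k)·.·s(k) — each term doubles the last with '.' between the halves.
Doubling d.d.d.d with '.' between the halves:

d.d.d.d.d.d.d.d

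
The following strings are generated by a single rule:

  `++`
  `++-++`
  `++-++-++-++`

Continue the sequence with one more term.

Each string is two copies of the previous one joined by '-'.
One more doubling of ++-++-++-++ gives the answer.

++-++-++-++-++-++-++-++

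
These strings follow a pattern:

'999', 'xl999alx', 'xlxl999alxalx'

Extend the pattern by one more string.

xlxlxl999alxalxalx

Each term wraps the previous one in xl on the left and alx on the right.
One more step from xlxl999alxalx gives the answer.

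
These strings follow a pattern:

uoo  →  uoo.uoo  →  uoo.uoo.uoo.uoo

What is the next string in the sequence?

s(k+1) = s(k)·.·s(k) — each term doubles the last with '.' between the halves.
Doubling uoo.uoo.uoo.uoo with '.' between the halves:

uoo.uoo.uoo.uoo.uoo.uoo.uoo.uoo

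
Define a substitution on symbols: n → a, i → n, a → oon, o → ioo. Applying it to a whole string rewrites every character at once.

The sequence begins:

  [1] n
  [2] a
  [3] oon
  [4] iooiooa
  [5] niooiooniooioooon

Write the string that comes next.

aniooiooniooiooaniooiooniooiooiooiooa

φ(niooiooniooioooon) expands symbol-by-symbol to a n ioo ioo n ioo ioo a n ioo ioo n ioo ioo ioo ioo a; joining the 17 pieces gives the next term.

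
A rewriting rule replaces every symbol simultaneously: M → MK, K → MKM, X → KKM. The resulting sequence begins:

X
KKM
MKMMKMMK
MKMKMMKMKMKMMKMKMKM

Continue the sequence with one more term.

MKMKMMKMKMMKMKMKMMKMKMMKMKMMKMKMKMMKMKMMKMKMMK

Replace each of the 19 characters of MKMKMMKMKMKMMKMKMKM in place — MK MKM MK MKM MK MK MKM MK MKM MK MKM MK MK MKM MK MKM MK MKM MK — and concatenate.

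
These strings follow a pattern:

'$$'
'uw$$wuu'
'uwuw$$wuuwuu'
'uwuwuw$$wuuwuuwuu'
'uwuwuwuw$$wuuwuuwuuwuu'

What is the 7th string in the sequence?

uwuwuwuwuwuw$$wuuwuuwuuwuuwuuwuu

Each term wraps the previous one in uw on the left and wuu on the right.
From uwuwuwuw$$wuuwuuwuuwuu, 2 further steps: uwuwuwuw$$wuuwuuwuuwuu → uwuwuwuwuw$$wuuwuuwuuwuuwuu → (answer).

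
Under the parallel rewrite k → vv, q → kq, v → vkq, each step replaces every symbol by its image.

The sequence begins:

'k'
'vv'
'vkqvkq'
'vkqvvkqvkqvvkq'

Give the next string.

Applying the rule to each of the 14 symbols of vkqvvkqvkqvvkq gives the pieces vkq vv kq vkq vkq vv kq vkq vv kq vkq vkq vv kq, which concatenate to the answer.

vkqvvkqvkqvkqvvkqvkqvvkqvkqvkqvvkq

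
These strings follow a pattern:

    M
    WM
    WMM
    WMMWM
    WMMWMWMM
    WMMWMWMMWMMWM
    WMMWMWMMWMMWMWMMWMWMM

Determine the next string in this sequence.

WMMWMWMMWMMWMWMMWMWMMWMMWMWMMWMMWM

Each term (from the third on) is the previous term followed by the one before it: term 3 = WM·M = WMM.
Continuing: WMMWMWMMWMMWMWMMWMWMM · WMMWMWMMWMMWM gives term 8.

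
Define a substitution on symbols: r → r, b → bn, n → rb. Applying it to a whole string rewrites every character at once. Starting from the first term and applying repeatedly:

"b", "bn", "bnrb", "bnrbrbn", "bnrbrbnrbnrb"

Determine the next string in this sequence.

bnrbrbnrbnrbrbnrbrbn

Apply φ to bnrbrbnrbnrb symbol by symbol: b→bn, n→rb, r→r, b→bn, r→r, b→bn, n→rb, r→r, b→bn, n→rb, r→r, b→bn; joined: bn rb r bn r bn rb r bn rb r bn.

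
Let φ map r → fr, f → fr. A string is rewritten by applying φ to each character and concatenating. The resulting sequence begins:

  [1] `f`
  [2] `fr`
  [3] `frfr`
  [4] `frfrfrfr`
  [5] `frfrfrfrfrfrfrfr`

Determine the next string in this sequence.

frfrfrfrfrfrfrfrfrfrfrfrfrfrfrfr

Applying the rule to each of the 16 symbols of frfrfrfrfrfrfrfr gives the pieces fr fr fr fr fr fr fr fr fr fr fr fr fr fr fr fr, which concatenate to the answer.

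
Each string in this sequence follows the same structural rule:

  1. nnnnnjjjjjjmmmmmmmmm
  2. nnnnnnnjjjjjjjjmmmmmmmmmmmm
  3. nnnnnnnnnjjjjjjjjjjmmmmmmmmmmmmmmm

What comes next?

Reading off run lengths: n runs 5, 7, 9; j runs 6, 8, 10; m runs 9, 12, 15 — each is linear in n, where the shown terms are n = 3, 4, 5.
At n = 6 the blocks have lengths 11, 12, 18.

nnnnnnnnnnnjjjjjjjjjjjjmmmmmmmmmmmmmmmmmm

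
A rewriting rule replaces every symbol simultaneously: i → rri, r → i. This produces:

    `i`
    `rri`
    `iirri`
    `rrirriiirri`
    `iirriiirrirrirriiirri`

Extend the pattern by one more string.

rrirriiirrirrirriiirriiirriiirrirrirriiirri

Replace each of the 21 characters of iirriiirrirrirriiirri in place — rri rri i i rri rri rri i i rri i i rri i i rri rri rri i i rri — and concatenate.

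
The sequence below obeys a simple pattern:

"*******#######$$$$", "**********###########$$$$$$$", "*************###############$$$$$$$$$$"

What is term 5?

Each string has the form *^{3n+1} #^{4n-1} $^{3n-2}, where the shown terms are n = 2, 3, 4.
Setting n = 6 gives 19, 23, 16 characters in each block.

*******************#######################$$$$$$$$$$$$$$$$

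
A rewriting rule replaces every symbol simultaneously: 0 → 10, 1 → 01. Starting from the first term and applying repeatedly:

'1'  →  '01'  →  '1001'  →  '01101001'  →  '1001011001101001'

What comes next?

Rewriting the 16 symbols of 1001011001101001 one by one yields 01 10 10 01 10 01 01 10 10 01 01 10 01 10 10 01; concatenated:

01101001100101101001011001101001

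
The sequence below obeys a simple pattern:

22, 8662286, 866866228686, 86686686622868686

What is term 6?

Each term wraps the previous one in 866 on the left and 86 on the right.
From 86686686622868686, 2 further steps: 86686686622868686 → 8668668668662286868686 → (answer).

866866866866866228686868686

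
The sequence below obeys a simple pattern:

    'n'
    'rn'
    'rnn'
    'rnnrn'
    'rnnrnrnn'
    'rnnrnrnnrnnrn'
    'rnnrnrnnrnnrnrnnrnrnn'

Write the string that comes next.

rnnrnrnnrnnrnrnnrnrnnrnnrnrnnrnnrn

Each term (from the third on) is the previous term followed by the one before it: term 3 = rn·n = rnn.
Continuing: rnnrnrnnrnnrnrnnrnrnn · rnnrnrnnrnnrn gives term 8.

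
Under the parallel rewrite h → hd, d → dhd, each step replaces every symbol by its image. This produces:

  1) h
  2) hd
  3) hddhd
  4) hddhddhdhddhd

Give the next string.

Applying the rule to each of the 13 symbols of hddhddhdhddhd gives the pieces hd dhd dhd hd dhd dhd hd dhd hd dhd dhd hd dhd, which concatenate to the answer.

hddhddhdhddhddhdhddhdhddhddhdhddhd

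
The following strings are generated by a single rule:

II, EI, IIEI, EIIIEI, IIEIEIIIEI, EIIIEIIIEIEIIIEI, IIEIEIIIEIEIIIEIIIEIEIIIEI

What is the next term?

This is a Fibonacci-style word recurrence s(k) = s(k−2)·s(k−1): e.g. II·EI = IIEI.
Continuing: EIIIEIIIEIEIIIEI · IIEIEIIIEIEIIIEIIIEIEIIIEI gives term 8.

EIIIEIIIEIEIIIEIIIEIEIIIEIEIIIEIIIEIEIIIEI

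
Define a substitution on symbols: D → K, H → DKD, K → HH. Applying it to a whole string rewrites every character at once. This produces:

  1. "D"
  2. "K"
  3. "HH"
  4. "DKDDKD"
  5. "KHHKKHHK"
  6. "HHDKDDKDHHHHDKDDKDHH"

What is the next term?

Rewriting the 20 symbols of HHDKDDKDHHHHDKDDKDHH one by one yields DKD DKD K HH K K HH K DKD DKD DKD DKD K HH K K HH K DKD DKD; concatenated:

DKDDKDKHHKKHHKDKDDKDDKDDKDKHHKKHHKDKDDKD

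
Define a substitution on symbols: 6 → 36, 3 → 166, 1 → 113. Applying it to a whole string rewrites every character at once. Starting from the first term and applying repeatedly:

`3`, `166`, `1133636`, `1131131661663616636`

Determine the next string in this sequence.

Replace each of the 19 characters of 1131131661663616636 in place — 113 113 166 113 113 166 113 36 36 113 36 36 166 36 113 36 36 166 36 — and concatenate.

1131131661131131661133636113363616636113363616636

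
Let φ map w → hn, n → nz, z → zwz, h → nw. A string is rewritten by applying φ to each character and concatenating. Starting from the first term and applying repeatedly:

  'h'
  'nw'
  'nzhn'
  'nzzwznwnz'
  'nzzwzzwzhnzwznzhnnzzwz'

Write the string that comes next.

nzzwzzwzhnzwzzwzhnzwznwnzzwzhnzwznzzwznwnznzzwzzwzhnzwz

Replace each of the 22 characters of nzzwzzwzhnzwznzhnnzzwz in place — nz zwz zwz hn zwz zwz hn zwz nw nz zwz hn zwz nz zwz nw nz nz zwz zwz hn zwz — and concatenate.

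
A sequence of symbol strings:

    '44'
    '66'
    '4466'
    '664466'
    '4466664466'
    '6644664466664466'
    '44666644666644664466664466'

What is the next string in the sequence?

664466446666446644666644666644664466664466

From term 3 onward, concatenate the second-to-last term with the last: 44·66 = 4466, 66·4466 = 664466, …
So term 8 is 6644664466664466·44666644666644664466664466.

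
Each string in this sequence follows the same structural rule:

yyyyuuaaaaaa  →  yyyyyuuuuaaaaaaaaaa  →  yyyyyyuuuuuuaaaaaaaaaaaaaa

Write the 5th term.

yyyyyyyyuuuuuuuuuuaaaaaaaaaaaaaaaaaaaaaa

Each string has the form y^{n+3} u^{2n} a^{4n+2} (n = 1, 2, …).
At n = 5 the blocks have lengths 8, 10, 22.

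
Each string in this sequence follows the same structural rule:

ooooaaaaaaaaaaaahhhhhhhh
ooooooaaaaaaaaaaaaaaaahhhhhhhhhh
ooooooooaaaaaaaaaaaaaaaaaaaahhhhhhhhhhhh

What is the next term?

ooooooooooaaaaaaaaaaaaaaaaaaaaaaaahhhhhhhhhhhhhh

Term n consists of 2n-2 o's, followed by 4n a's, followed by 2n+2 h's, where the shown terms are n = 3, 4, 5.
Setting n = 6 gives 10, 24, 14 characters in each block.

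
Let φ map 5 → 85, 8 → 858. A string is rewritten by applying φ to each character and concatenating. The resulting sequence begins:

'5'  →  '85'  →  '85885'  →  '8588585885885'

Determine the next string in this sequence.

8588585885885858858588588585885885

φ(8588585885885) expands symbol-by-symbol to 858 85 858 858 85 858 85 858 858 85 858 858 85; joining the 13 pieces gives the next term.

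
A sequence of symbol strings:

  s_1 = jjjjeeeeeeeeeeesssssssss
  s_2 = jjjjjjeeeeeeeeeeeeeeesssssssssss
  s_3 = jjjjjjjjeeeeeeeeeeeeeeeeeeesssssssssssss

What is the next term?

jjjjjjjjjjeeeeeeeeeeeeeeeeeeeeeeesssssssssssssss

Reading off run lengths: j runs 4, 6, 8; e runs 11, 15, 19; s runs 9, 11, 13 — each is linear in n, where the shown terms are n = 3, 4, 5.
Setting n = 6 gives 10, 23, 15 characters in each block.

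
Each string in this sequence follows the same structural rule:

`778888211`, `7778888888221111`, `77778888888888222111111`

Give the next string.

Each string has the form 7^{n+1} 8^{3n+1} 2^{n} 1^{2n} (n = 1, 2, …).
Setting n = 4 gives 5, 13, 4, 8 characters in each block.

777778888888888888222211111111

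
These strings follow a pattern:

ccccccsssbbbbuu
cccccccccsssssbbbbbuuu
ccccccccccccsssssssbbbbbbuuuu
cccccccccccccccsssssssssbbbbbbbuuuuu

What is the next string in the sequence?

ccccccccccccccccccsssssssssssbbbbbbbbuuuuuu

Reading off run lengths: c runs 6, 9, 12, 15; s runs 3, 5, 7, 9; b runs 4, 5, 6, 7; u runs 2, 3, 4, 5 — each is linear in n, where the shown terms are n = 2, 3, 4, 5.
At n = 6 the blocks have lengths 18, 11, 8, 6.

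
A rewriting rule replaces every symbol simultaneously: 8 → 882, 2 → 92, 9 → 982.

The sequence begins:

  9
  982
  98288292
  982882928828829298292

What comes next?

Replace each of the 21 characters of 982882928828829298292 in place — 982 882 92 882 882 92 982 92 882 882 92 882 882 92 982 92 982 882 92 982 92 — and concatenate.

9828829288288292982928828829288288292982929828829298292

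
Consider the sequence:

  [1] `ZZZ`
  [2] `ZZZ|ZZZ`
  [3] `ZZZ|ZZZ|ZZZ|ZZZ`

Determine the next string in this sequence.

ZZZ|ZZZ|ZZZ|ZZZ|ZZZ|ZZZ|ZZZ|ZZZ

s(k+1) = s(k)·|·s(k) — each term doubles the last with '|' between the halves.
One more doubling of ZZZ|ZZZ|ZZZ|ZZZ gives the answer.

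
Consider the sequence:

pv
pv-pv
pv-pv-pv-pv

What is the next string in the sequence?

Every step duplicates the string with '-' between the halves.
Doubling pv-pv-pv-pv with '-' between the halves:

pv-pv-pv-pv-pv-pv-pv-pv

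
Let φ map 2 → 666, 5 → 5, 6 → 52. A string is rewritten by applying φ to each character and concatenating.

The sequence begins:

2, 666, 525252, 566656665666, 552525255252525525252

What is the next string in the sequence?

φ(552525255252525525252) expands symbol-by-symbol to 5 5 666 5 666 5 666 5 5 666 5 666 5 666 5 5 666 5 666 5 666; joining the 21 pieces gives the next term.

556665666566655666566656665566656665666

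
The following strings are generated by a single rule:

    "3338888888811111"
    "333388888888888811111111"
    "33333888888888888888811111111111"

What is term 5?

333333388888888888888888888888811111111111111111

Term n consists of n+1 3's, followed by 4n 8's, followed by 3n-1 1's, where the shown terms are n = 2, 3, 4.
Setting n = 6 gives 7, 24, 17 characters in each block.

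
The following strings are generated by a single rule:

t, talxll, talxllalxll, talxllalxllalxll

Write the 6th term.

The strings grow by a fixed suffix alxll each time.
From talxllalxllalxll, 2 further steps: talxllalxllalxll → talxllalxllalxllalxll → (answer).

talxllalxllalxllalxllalxll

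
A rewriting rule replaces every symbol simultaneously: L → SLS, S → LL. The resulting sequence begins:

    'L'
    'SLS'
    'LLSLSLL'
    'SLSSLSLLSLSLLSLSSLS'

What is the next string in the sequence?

Replace each of the 19 characters of SLSSLSLLSLSLLSLSSLS in place — LL SLS LL LL SLS LL SLS SLS LL SLS LL SLS SLS LL SLS LL LL SLS LL — and concatenate.

LLSLSLLLLSLSLLSLSSLSLLSLSLLSLSSLSLLSLSLLLLSLSLL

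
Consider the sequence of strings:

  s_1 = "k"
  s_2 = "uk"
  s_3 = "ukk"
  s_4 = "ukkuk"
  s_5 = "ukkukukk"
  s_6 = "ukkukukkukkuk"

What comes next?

ukkukukkukkukukkukukk

Each term (from the third on) is the previous term followed by the one before it: term 3 = uk·k = ukk.
The next term joins ukkukukkukkuk and ukkukukk.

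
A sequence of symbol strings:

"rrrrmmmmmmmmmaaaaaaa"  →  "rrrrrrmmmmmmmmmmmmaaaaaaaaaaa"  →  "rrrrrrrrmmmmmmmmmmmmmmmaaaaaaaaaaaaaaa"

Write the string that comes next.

rrrrrrrrrrmmmmmmmmmmmmmmmmmmaaaaaaaaaaaaaaaaaaa

The n-th term is 2n r's then 3n+3 m's then 4n-1 a's, where the shown terms are n = 2, 3, 4.
At n = 5 the blocks have lengths 10, 18, 19.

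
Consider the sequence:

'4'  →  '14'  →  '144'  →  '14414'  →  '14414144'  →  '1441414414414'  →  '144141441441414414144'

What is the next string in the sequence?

This is a Fibonacci-style word recurrence s(k) = s(k−1)·s(k−2): e.g. 14·4 = 144.
Continuing: 144141441441414414144 · 1441414414414 gives term 8.

1441414414414144141441441414414414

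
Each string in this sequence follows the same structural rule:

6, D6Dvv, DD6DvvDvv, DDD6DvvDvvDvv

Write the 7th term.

s(k+1) = D·s(k)·Dvv, so each term gains D as a prefix and Dvv as a suffix.
From DDD6DvvDvvDvv, 3 further steps: DDD6DvvDvvDvv → DDDD6DvvDvvDvvDvv → DDDDD6DvvDvvDvvDvvDvv → (answer).

DDDDDD6DvvDvvDvvDvvDvvDvv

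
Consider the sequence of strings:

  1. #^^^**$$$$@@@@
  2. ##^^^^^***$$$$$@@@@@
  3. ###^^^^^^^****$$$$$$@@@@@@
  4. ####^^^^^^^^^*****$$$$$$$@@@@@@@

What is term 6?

Term n consists of n #'s, followed by 2n+1 ^'s, followed by n+1 *'s, followed by n+3 $'s, followed by n+3 @'s (n = 1, 2, …).
For term 6, n = 6, so the run lengths are 6, 13, 7, 9, 9.

######^^^^^^^^^^^^^*******$$$$$$$$$@@@@@@@@@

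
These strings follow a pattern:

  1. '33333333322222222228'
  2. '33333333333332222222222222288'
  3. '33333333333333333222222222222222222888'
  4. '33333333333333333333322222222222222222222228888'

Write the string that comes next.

Reading off run lengths: 3 runs 9, 13, 17, 21; 2 runs 10, 14, 18, 22; 8 runs 1, 2, 3, 4 — each is linear in n, where the shown terms are n = 2, 3, 4, 5.
For the next term, n = 6, so the run lengths are 25, 26, 5.

33333333333333333333333332222222222222222222222222288888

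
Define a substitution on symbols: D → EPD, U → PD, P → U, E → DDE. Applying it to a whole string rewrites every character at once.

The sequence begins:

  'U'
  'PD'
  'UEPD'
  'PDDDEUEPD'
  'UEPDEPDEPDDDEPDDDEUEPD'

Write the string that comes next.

PDDDEUEPDDDEUEPDDDEUEPDEPDEPDDDEUEPDEPDEPDDDEPDDDEUEPD

φ(UEPDEPDEPDDDEPDDDEUEPD) expands symbol-by-symbol to PD DDE U EPD DDE U EPD DDE U EPD EPD EPD DDE U EPD EPD EPD DDE PD DDE U EPD; joining the 22 pieces gives the next term.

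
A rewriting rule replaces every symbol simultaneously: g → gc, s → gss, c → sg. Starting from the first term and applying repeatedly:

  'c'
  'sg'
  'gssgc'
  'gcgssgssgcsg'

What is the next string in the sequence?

Apply φ to gcgssgssgcsg symbol by symbol: g→gc, c→sg, g→gc, s→gss, s→gss, g→gc, s→gss, s→gss, g→gc, c→sg, s→gss, g→gc; joined: gc sg gc gss gss gc gss gss gc sg gss gc.

gcsggcgssgssgcgssgssgcsggssgc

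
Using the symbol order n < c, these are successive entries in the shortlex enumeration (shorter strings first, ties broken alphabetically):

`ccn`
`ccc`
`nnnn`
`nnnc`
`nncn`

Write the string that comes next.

nncc

Treat nncn as a base-2 numeral over the given alphabet and add one, carrying through any trailing c's.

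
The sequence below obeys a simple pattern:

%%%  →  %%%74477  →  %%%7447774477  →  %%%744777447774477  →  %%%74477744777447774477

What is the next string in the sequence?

Each term is the previous one with 74477 appended.
Applying this once more to %%%74477744777447774477:

%%%7447774477744777447774477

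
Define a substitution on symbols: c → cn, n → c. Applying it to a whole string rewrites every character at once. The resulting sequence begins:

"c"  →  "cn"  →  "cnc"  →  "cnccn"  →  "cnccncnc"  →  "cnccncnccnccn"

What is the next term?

Applying the rule to each of the 13 symbols of cnccncnccnccn gives the pieces cn c cn cn c cn c cn cn c cn cn c, which concatenate to the answer.

cnccncnccnccncnccncnc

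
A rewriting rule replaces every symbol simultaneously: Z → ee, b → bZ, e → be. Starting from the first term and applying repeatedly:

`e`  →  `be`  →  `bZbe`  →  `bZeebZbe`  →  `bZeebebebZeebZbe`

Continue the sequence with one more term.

Rewriting the 16 symbols of bZeebebebZeebZbe one by one yields bZ ee be be bZ be bZ be bZ ee be be bZ ee bZ be; concatenated:

bZeebebebZbebZbebZeebebebZeebZbe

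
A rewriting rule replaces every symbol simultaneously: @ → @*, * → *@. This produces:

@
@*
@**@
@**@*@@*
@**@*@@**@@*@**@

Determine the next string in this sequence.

φ(@**@*@@**@@*@**@) expands symbol-by-symbol to @* *@ *@ @* *@ @* @* *@ *@ @* @* *@ @* *@ *@ @*; joining the 16 pieces gives the next term.

@**@*@@**@@*@**@*@@*@**@@**@*@@*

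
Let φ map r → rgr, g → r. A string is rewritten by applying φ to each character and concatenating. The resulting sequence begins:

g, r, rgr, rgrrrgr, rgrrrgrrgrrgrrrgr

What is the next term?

Replace each of the 17 characters of rgrrrgrrgrrgrrrgr in place — rgr r rgr rgr rgr r rgr rgr r rgr rgr r rgr rgr rgr r rgr — and concatenate.

rgrrrgrrgrrgrrrgrrgrrrgrrgrrrgrrgrrgrrrgr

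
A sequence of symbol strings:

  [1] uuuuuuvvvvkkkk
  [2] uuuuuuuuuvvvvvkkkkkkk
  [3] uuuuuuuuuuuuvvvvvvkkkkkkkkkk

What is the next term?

The n-th term is 3n+3 u's then n+3 v's then 3n+1 k's (n = 1, 2, …).
Setting n = 4 gives 15, 7, 13 characters in each block.

uuuuuuuuuuuuuuuvvvvvvvkkkkkkkkkkkkk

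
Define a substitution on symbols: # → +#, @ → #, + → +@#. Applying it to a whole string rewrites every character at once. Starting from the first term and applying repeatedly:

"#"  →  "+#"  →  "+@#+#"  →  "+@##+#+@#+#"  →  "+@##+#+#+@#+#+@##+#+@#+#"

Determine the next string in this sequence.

φ(+@##+#+#+@#+#+@##+#+@#+#) expands symbol-by-symbol to +@# # +# +# +@# +# +@# +# +@# # +# +@# +# +@# # +# +# +@# +# +@# # +# +@# +#; joining the 24 pieces gives the next term.

+@##+#+#+@#+#+@#+#+@##+#+@#+#+@##+#+#+@#+#+@##+#+@#+#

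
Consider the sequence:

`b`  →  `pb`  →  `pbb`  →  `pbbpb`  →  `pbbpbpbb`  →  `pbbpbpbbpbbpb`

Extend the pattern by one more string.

From term 3 onward, concatenate the last term with the second-to-last: pb·b = pbb, pbb·pb = pbbpb, …
Continuing: pbbpbpbbpbbpb · pbbpbpbb gives term 7.

pbbpbpbbpbbpbpbbpbpbb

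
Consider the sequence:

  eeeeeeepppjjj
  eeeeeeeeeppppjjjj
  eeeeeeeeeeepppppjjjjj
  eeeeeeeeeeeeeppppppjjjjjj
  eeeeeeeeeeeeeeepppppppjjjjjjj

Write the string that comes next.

Each string has the form e^{2n+1} p^{n} j^{n}, where the shown terms are n = 3, 4, 5, 6, 7.
For the next term, n = 8, so the run lengths are 17, 8, 8.

eeeeeeeeeeeeeeeeeppppppppjjjjjjjj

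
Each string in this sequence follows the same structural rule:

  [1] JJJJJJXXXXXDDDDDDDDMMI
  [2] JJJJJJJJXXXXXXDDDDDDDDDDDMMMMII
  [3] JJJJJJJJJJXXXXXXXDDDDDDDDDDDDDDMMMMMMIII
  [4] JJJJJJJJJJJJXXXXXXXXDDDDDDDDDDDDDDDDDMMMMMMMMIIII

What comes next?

Reading off run lengths: J runs 6, 8, 10, 12; X runs 5, 6, 7, 8; D runs 8, 11, 14, 17; M runs 2, 4, 6, 8; I runs 1, 2, 3, 4 — each is linear in n, where the shown terms are n = 2, 3, 4, 5.
For the next term, n = 6, so the run lengths are 14, 9, 20, 10, 5.

JJJJJJJJJJJJJJXXXXXXXXXDDDDDDDDDDDDDDDDDDDDMMMMMMMMMMIIIII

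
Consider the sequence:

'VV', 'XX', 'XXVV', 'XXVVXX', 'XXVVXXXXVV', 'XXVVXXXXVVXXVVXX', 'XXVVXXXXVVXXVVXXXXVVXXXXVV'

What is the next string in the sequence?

XXVVXXXXVVXXVVXXXXVVXXXXVVXXVVXXXXVVXXVVXX

This is a Fibonacci-style word recurrence s(k) = s(k−1)·s(k−2): e.g. XX·VV = XXVV.
The next term joins XXVVXXXXVVXXVVXXXXVVXXXXVV and XXVVXXXXVVXXVVXX.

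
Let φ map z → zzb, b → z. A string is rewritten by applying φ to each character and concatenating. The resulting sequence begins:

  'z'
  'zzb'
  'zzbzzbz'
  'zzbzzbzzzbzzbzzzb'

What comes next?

zzbzzbzzzbzzbzzzbzzbzzbzzzbzzbzzzbzzbzzbz

Applying the rule to each of the 17 symbols of zzbzzbzzzbzzbzzzb gives the pieces zzb zzb z zzb zzb z zzb zzb zzb z zzb zzb z zzb zzb zzb z, which concatenate to the answer.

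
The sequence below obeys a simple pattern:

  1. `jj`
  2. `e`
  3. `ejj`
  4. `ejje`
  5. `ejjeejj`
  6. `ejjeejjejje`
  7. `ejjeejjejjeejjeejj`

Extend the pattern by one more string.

From term 3 onward, concatenate the last term with the second-to-last: e·jj = ejj, ejj·e = ejje, …
Continuing: ejjeejjejjeejjeejj · ejjeejjejje gives term 8.

ejjeejjejjeejjeejjejjeejjejje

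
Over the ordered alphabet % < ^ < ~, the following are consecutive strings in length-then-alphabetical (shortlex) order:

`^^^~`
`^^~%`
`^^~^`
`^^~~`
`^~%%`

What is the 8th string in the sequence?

^~^%

Stepping forward 3 times from ^~%%: ^~%% → ^~%^ → ^~%~, then the target.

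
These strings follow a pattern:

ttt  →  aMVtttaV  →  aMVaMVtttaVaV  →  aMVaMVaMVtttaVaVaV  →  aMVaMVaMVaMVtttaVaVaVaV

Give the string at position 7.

Every step adds aMV to the front and aV to the end of the previous string.
From aMVaMVaMVaMVtttaVaVaVaV, 2 further steps: aMVaMVaMVaMVtttaVaVaVaV → aMVaMVaMVaMVaMVtttaVaVaVaVaV → (answer).

aMVaMVaMVaMVaMVaMVtttaVaVaVaVaVaV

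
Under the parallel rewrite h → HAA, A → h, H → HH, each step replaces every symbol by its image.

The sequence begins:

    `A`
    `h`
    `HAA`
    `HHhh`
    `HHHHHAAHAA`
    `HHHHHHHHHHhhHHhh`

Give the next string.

Replace each of the 16 characters of HHHHHHHHHHhhHHhh in place — HH HH HH HH HH HH HH HH HH HH HAA HAA HH HH HAA HAA — and concatenate.

HHHHHHHHHHHHHHHHHHHHHAAHAAHHHHHAAHAA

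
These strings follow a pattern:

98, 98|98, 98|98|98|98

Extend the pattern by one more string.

98|98|98|98|98|98|98|98

s(k+1) = s(k)·|·s(k) — each term doubles the last with '|' between the halves.
One more doubling of 98|98|98|98 gives the answer.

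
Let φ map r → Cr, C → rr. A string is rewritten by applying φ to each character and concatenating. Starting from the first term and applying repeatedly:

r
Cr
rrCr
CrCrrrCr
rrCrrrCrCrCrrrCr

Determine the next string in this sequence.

CrCrrrCrCrCrrrCrrrCrrrCrCrCrrrCr

Replace each of the 16 characters of rrCrrrCrCrCrrrCr in place — Cr Cr rr Cr Cr Cr rr Cr rr Cr rr Cr Cr Cr rr Cr — and concatenate.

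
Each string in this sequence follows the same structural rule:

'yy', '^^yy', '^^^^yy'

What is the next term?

Every step adds ^^ at the front: s(k+1) = ^^·s(k).
One more step from ^^^^yy gives the answer.

^^^^^^yy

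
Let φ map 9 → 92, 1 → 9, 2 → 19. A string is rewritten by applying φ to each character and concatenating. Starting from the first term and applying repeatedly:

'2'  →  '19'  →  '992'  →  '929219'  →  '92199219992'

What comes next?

92199929219992929219

Rewriting each symbol of 92199219992: 9→92, 2→19, 1→9, 9→92, 9→92, 2→19, 1→9, 9→92, 9→92, 9→92, 2→19, which concatenates to 92 19 9 92 92 19 9 92 92 92 19.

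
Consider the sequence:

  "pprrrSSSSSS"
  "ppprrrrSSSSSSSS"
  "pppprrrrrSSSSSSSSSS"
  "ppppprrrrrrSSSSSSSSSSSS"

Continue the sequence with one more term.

pppppprrrrrrrSSSSSSSSSSSSSS

Each string has the form p^{n-1} r^{n} S^{2n}, where the shown terms are n = 3, 4, 5, 6.
At n = 7 the blocks have lengths 6, 7, 14.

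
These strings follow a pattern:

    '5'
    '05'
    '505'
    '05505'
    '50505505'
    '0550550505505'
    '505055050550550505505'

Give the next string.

0550550505505505055050550550505505

This is a Fibonacci-style word recurrence s(k) = s(k−2)·s(k−1): e.g. 5·05 = 505.
The next term joins 0550550505505 and 505055050550550505505.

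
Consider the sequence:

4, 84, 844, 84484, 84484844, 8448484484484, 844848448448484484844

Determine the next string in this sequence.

From term 3 onward, concatenate the last term with the second-to-last: 84·4 = 844, 844·84 = 84484, …
So term 8 is 844848448448484484844·8448484484484.

8448484484484844848448448484484484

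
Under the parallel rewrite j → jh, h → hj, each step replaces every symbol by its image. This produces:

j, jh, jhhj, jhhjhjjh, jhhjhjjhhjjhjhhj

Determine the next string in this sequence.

Rewriting the 16 symbols of jhhjhjjhhjjhjhhj one by one yields jh hj hj jh hj jh jh hj hj jh jh hj jh hj hj jh; concatenated:

jhhjhjjhhjjhjhhjhjjhjhhjjhhjhjjh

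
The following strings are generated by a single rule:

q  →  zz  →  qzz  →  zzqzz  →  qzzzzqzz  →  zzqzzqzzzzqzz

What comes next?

qzzzzqzzzzqzzqzzzzqzz

From term 3 onward, concatenate the second-to-last term with the last: q·zz = qzz, zz·qzz = zzqzz, …
The next term joins qzzzzqzz and zzqzzqzzzzqzz.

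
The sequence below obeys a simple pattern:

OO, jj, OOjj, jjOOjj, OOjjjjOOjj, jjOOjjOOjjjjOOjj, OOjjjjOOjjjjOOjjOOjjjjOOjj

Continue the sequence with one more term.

This is a Fibonacci-style word recurrence s(k) = s(k−2)·s(k−1): e.g. OO·jj = OOjj.
Continuing: jjOOjjOOjjjjOOjj · OOjjjjOOjjjjOOjjOOjjjjOOjj gives term 8.

jjOOjjOOjjjjOOjjOOjjjjOOjjjjOOjjOOjjjjOOjj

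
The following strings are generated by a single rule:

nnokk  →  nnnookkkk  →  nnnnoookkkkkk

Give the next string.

Each string has the form n^{n+1} o^{n} k^{2n} (n = 1, 2, …).
Setting n = 4 gives 5, 4, 8 characters in each block.

nnnnnooookkkkkkkk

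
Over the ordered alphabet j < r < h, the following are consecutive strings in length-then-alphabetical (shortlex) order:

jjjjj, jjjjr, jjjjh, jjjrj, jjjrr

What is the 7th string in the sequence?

jjjhj

Continuing the enumeration 2 steps past jjjrr: jjjrr → jjjrh → (answer).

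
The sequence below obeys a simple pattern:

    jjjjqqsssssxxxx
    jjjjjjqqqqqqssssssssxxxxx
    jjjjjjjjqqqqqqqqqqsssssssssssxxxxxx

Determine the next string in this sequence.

The n-th term is 2n+2 j's then 4n-2 q's then 3n+2 s's then n+3 x's (n = 1, 2, …).
At n = 4 the blocks have lengths 10, 14, 14, 7.

jjjjjjjjjjqqqqqqqqqqqqqqssssssssssssssxxxxxxx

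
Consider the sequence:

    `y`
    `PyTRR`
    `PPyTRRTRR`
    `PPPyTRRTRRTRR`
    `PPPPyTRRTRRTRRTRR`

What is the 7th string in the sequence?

PPPPPPyTRRTRRTRRTRRTRRTRR

Every step adds P to the front and TRR to the end of the previous string.
From PPPPyTRRTRRTRRTRR, 2 further steps: PPPPyTRRTRRTRRTRR → PPPPPyTRRTRRTRRTRRTRR → (answer).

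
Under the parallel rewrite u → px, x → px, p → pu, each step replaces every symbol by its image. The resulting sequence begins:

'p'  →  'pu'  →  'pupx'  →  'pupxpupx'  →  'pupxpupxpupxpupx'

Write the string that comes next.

Rewriting the 16 symbols of pupxpupxpupxpupx one by one yields pu px pu px pu px pu px pu px pu px pu px pu px; concatenated:

pupxpupxpupxpupxpupxpupxpupxpupx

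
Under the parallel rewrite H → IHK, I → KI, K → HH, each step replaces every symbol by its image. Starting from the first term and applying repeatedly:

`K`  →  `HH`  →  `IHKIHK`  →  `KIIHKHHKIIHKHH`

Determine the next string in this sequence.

HHKIKIIHKHHIHKIHKHHKIKIIHKHHIHKIHK

φ(KIIHKHHKIIHKHH) expands symbol-by-symbol to HH KI KI IHK HH IHK IHK HH KI KI IHK HH IHK IHK; joining the 14 pieces gives the next term.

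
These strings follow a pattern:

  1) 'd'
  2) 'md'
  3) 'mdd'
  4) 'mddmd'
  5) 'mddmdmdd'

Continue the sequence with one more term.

mddmdmddmddmd

This is a Fibonacci-style word recurrence s(k) = s(k−1)·s(k−2): e.g. md·d = mdd.
Continuing: mddmdmdd · mddmd gives term 6.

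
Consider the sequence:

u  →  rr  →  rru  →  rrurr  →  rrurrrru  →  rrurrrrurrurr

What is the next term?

rrurrrrurrurrrrurrrru

From term 3 onward, concatenate the last term with the second-to-last: rr·u = rru, rru·rr = rrurr, …
Continuing: rrurrrrurrurr · rrurrrru gives term 7.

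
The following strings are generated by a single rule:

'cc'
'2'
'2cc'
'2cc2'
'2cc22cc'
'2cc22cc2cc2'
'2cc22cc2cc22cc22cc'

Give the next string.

2cc22cc2cc22cc22cc2cc22cc2cc2

This is a Fibonacci-style word recurrence s(k) = s(k−1)·s(k−2): e.g. 2·cc = 2cc.
The next term joins 2cc22cc2cc22cc22cc and 2cc22cc2cc2.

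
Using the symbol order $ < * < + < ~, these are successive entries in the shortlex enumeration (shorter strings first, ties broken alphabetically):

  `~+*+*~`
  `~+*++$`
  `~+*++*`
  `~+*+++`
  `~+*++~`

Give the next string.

~+*+~$

Treat ~+*++~ as a base-4 numeral over the given alphabet and add one, carrying through any trailing ~'s.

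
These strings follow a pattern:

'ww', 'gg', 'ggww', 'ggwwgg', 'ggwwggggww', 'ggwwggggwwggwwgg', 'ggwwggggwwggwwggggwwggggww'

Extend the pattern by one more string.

This is a Fibonacci-style word recurrence s(k) = s(k−1)·s(k−2): e.g. gg·ww = ggww.
So term 8 is ggwwggggwwggwwggggwwggggww·ggwwggggwwggwwgg.

ggwwggggwwggwwggggwwggggwwggwwggggwwggwwgg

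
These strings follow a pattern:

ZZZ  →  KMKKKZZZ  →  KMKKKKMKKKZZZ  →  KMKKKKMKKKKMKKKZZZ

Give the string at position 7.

KMKKKKMKKKKMKKKKMKKKKMKKKKMKKKZZZ

Each term is the previous one with KMKKK prepended.
From KMKKKKMKKKKMKKKZZZ, 3 further steps: KMKKKKMKKKKMKKKZZZ → KMKKKKMKKKKMKKKKMKKKZZZ → KMKKKKMKKKKMKKKKMKKKKMKKKZZZ → (answer).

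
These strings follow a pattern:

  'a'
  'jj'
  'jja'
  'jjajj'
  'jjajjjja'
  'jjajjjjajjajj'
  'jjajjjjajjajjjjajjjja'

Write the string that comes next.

jjajjjjajjajjjjajjjjajjajjjjajjajj

Each term (from the third on) is the previous term followed by the one before it: term 3 = jj·a = jja.
Continuing: jjajjjjajjajjjjajjjja · jjajjjjajjajj gives term 8.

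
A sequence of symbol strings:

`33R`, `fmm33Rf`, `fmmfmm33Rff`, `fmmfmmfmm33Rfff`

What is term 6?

Each term wraps the previous one in fmm on the left and f on the right.
From fmmfmmfmm33Rfff, 2 further steps: fmmfmmfmm33Rfff → fmmfmmfmmfmm33Rffff → (answer).

fmmfmmfmmfmmfmm33Rfffff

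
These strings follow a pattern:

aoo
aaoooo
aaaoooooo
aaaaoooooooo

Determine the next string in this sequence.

aaaaaoooooooooo

Term n consists of n a's, followed by 2n o's (n = 1, 2, …).
Setting n = 5 gives 5, 10 characters in each block.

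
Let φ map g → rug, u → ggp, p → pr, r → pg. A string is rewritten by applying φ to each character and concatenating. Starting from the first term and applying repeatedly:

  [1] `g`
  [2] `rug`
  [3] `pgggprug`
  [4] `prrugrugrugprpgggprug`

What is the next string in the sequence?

Replace each of the 21 characters of prrugrugrugprpgggprug in place — pr pg pg ggp rug pg ggp rug pg ggp rug pr pg pr rug rug rug pr pg ggp rug — and concatenate.

prpgpgggprugpgggprugpgggprugprpgprrugrugrugprpgggprug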